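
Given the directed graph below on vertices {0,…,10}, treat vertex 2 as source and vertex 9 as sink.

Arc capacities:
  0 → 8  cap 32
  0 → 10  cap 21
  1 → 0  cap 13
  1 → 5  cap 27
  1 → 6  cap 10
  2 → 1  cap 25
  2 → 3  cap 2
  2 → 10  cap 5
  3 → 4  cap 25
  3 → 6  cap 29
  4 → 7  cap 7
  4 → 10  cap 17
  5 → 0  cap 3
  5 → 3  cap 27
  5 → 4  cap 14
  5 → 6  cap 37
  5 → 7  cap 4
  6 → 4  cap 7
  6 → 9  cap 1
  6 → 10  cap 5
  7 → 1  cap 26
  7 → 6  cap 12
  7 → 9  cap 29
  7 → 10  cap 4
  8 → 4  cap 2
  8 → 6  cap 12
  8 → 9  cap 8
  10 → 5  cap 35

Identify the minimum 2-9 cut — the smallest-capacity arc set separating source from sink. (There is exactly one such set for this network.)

augment #1: 2→1→6→9 push 1
augment #2: 2→1→0→8→9 push 8
augment #3: 2→1→5→7→9 push 4
augment #4: 2→3→4→7→9 push 2
augment #5: 2→1→5→4→7→9 push 5
max flow = 20; residual-reachable set from 2 gives S-side
cut edges (S→T): {(4,7), (5,7), (6,9), (8,9)} total cap 20

Min-cut arcs: {(4,7), (5,7), (6,9), (8,9)} (total capacity 20)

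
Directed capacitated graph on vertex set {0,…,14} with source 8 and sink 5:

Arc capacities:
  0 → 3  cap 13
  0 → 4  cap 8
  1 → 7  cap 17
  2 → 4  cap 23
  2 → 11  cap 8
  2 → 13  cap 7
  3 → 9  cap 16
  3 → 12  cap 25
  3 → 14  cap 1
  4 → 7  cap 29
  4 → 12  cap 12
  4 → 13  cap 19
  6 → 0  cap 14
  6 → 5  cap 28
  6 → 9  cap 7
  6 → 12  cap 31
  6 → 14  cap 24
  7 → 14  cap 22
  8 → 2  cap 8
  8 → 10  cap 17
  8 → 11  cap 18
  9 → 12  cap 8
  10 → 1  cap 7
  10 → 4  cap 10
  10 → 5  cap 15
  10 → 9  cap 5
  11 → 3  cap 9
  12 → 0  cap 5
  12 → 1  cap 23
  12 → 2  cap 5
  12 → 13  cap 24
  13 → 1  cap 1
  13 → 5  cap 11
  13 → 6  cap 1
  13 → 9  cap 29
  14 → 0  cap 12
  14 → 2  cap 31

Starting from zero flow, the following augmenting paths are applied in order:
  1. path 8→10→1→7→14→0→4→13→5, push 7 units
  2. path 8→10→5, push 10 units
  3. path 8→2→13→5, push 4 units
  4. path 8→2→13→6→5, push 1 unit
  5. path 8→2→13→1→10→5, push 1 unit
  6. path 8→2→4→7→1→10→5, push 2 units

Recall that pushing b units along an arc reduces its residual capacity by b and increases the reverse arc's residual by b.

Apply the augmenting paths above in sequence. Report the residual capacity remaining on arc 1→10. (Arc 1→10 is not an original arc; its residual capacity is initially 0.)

Residual capacity of (1,10): 4

after path 1 (8→10→1→7→14→0→4→13→5, push 7): res(1,10)=7
after path 2 (8→10→5, push 10): res(1,10)=7
after path 3 (8→2→13→5, push 4): res(1,10)=7
after path 4 (8→2→13→6→5, push 1): res(1,10)=7
after path 5 (8→2→13→1→10→5, push 1): res(1,10)=6
after path 6 (8→2→4→7→1→10→5, push 2): res(1,10)=4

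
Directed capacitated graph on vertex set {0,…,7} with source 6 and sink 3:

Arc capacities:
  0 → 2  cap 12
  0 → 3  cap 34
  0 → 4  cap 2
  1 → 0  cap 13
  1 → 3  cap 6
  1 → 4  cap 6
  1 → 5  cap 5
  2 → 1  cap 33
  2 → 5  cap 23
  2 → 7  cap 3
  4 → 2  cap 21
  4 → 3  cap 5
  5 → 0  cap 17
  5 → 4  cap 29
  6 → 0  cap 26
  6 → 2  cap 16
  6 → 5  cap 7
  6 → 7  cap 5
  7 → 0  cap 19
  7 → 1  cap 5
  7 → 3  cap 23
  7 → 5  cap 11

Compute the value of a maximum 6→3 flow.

Maximum flow value: 53

augment #1: 6→0→3 bottleneck 26, total now 26
augment #2: 6→7→3 bottleneck 5, total now 31
augment #3: 6→2→1→3 bottleneck 6, total now 37
augment #4: 6→2→7→3 bottleneck 3, total now 40
augment #5: 6→5→0→3 bottleneck 7, total now 47
augment #6: 6→2→1→0→3 bottleneck 1, total now 48
augment #7: 6→2→1→4→3 bottleneck 5, total now 53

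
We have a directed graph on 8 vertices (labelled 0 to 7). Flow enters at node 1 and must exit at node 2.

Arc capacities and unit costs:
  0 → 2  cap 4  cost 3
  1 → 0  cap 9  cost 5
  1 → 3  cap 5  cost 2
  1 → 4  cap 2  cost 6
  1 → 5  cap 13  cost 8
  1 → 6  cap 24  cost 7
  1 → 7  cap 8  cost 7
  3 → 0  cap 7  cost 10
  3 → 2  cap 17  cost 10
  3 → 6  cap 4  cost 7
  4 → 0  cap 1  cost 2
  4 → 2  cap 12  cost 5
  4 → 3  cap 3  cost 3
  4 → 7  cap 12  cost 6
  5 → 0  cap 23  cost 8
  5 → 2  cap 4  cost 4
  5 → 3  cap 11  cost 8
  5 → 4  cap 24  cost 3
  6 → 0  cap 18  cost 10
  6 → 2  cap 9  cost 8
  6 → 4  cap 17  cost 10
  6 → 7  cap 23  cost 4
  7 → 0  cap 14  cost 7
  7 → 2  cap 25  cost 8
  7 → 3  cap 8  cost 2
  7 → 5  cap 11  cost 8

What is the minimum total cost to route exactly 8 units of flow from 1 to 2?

Minimum cost for 8 units: 78

shortest-cost path #1: 1→0→2 push 4 @ unit cost 8 (adds 32)
shortest-cost path #2: 1→4→2 push 2 @ unit cost 11 (adds 22)
shortest-cost path #3: 1→3→2 push 2 @ unit cost 12 (adds 24)
total cost = 78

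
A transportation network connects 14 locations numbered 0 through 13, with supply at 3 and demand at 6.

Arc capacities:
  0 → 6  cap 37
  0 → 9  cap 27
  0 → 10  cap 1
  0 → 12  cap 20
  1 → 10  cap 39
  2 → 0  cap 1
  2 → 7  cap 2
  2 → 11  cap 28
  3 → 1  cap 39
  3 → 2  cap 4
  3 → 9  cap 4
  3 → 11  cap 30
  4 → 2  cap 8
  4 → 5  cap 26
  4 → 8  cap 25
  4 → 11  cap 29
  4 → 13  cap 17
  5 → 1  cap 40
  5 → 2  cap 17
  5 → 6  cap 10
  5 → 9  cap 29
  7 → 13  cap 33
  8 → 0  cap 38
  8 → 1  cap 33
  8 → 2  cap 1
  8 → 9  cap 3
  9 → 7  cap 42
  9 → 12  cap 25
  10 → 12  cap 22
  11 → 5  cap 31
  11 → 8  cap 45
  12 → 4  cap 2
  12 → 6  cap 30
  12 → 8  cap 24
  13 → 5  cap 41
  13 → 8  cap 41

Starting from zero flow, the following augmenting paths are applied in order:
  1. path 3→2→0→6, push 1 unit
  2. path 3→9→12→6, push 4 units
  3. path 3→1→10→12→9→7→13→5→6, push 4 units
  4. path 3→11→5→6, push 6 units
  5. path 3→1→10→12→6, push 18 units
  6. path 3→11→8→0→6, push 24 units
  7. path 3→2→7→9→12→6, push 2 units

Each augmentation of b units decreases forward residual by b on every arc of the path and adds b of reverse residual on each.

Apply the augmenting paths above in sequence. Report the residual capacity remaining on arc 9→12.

Residual capacity of (9,12): 23

after path 1 (3→2→0→6, push 1): res(9,12)=25
after path 2 (3→9→12→6, push 4): res(9,12)=21
after path 3 (3→1→10→12→9→7→13→5→6, push 4): res(9,12)=25
after path 4 (3→11→5→6, push 6): res(9,12)=25
after path 5 (3→1→10→12→6, push 18): res(9,12)=25
after path 6 (3→11→8→0→6, push 24): res(9,12)=25
after path 7 (3→2→7→9→12→6, push 2): res(9,12)=23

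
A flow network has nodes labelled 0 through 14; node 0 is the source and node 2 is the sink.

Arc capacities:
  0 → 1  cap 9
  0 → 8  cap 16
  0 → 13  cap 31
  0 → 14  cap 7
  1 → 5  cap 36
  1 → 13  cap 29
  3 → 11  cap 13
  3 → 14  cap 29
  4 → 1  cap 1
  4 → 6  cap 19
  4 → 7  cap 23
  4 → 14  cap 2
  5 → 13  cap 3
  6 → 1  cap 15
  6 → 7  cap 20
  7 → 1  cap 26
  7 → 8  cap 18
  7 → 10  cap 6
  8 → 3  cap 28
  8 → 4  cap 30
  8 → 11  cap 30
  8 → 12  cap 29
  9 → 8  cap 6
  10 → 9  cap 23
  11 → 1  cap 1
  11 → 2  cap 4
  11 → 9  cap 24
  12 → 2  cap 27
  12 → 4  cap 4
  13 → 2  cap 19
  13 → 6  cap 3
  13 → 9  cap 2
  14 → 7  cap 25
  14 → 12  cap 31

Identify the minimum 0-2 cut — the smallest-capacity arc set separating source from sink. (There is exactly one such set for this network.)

augment #1: 0→13→2 push 19
augment #2: 0→8→11→2 push 4
augment #3: 0→8→12→2 push 12
augment #4: 0→14→12→2 push 7
augment #5: 0→13→9→8→12→2 push 2
augment #6: 0→13→6→7→8→12→2 push 3
max flow = 47; residual-reachable set from 0 gives S-side
cut edges (S→T): {(0,8), (0,14), (13,2), (13,6), (13,9)} total cap 47

Min-cut arcs: {(0,8), (0,14), (13,2), (13,6), (13,9)} (total capacity 47)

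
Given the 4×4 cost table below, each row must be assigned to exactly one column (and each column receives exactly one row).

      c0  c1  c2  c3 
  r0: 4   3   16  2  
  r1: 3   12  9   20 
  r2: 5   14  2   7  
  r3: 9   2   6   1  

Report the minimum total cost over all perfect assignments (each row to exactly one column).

one of 2 optimal assignments: row0→col1 (cost 3), row1→col0 (cost 3), row2→col2 (cost 2), row3→col3 (cost 1)
total = 3 + 3 + 2 + 1 = 9

Minimum assignment cost: 9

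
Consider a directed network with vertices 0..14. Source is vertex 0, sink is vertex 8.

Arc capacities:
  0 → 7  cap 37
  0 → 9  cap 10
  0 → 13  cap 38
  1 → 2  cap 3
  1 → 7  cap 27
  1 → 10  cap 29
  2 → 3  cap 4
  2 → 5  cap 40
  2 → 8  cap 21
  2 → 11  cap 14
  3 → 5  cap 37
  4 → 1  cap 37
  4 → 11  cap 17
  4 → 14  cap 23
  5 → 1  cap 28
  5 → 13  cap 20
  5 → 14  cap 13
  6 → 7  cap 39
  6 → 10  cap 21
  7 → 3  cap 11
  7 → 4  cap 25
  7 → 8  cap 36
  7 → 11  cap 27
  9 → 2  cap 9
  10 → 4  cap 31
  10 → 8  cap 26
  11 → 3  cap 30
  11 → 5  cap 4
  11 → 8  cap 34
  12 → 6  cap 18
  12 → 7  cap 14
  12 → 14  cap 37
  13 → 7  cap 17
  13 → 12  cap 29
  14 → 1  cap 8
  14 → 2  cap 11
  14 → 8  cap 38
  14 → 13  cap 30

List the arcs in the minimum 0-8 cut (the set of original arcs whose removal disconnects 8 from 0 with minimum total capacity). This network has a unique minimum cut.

Min-cut arcs: {(0,7), (0,13), (9,2)} (total capacity 84)

augment #1: 0→7→8 push 36
augment #2: 0→7→11→8 push 1
augment #3: 0→9→2→8 push 9
augment #4: 0→13→7→11→8 push 17
augment #5: 0→13→12→14→8 push 21
max flow = 84; residual-reachable set from 0 gives S-side
cut edges (S→T): {(0,7), (0,13), (9,2)} total cap 84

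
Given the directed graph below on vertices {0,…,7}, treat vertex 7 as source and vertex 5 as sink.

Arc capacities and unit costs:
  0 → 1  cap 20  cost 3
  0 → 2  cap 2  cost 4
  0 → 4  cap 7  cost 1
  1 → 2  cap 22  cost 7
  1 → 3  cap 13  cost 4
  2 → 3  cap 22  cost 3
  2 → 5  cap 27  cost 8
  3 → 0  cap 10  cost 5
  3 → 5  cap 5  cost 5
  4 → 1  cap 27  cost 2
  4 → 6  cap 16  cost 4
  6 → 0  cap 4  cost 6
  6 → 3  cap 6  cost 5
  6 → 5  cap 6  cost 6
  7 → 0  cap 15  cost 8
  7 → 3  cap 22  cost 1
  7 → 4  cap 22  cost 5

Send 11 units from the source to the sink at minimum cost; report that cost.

shortest-cost path #1: 7→3→5 push 5 @ unit cost 6 (adds 30)
shortest-cost path #2: 7→4→6→5 push 6 @ unit cost 15 (adds 90)
total cost = 120

Minimum cost for 11 units: 120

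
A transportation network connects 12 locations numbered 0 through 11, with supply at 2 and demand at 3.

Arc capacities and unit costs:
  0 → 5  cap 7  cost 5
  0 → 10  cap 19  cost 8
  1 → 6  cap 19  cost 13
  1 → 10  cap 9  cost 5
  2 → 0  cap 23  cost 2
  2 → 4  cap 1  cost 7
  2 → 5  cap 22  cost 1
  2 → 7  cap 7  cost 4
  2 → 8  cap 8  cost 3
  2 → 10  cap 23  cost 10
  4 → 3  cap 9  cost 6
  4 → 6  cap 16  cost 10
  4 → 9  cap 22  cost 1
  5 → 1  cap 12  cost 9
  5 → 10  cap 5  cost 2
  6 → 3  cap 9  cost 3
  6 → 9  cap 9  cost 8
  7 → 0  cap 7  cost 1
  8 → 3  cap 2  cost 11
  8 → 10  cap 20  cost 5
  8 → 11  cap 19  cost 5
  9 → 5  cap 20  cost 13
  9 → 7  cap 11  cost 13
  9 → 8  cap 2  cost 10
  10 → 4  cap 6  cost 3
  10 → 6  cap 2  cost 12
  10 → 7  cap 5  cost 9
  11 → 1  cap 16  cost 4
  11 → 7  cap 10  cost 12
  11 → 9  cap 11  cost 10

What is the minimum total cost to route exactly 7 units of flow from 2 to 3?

shortest-cost path #1: 2→5→10→4→3 push 5 @ unit cost 12 (adds 60)
shortest-cost path #2: 2→4→3 push 1 @ unit cost 13 (adds 13)
shortest-cost path #3: 2→8→3 push 1 @ unit cost 14 (adds 14)
total cost = 87

Minimum cost for 7 units: 87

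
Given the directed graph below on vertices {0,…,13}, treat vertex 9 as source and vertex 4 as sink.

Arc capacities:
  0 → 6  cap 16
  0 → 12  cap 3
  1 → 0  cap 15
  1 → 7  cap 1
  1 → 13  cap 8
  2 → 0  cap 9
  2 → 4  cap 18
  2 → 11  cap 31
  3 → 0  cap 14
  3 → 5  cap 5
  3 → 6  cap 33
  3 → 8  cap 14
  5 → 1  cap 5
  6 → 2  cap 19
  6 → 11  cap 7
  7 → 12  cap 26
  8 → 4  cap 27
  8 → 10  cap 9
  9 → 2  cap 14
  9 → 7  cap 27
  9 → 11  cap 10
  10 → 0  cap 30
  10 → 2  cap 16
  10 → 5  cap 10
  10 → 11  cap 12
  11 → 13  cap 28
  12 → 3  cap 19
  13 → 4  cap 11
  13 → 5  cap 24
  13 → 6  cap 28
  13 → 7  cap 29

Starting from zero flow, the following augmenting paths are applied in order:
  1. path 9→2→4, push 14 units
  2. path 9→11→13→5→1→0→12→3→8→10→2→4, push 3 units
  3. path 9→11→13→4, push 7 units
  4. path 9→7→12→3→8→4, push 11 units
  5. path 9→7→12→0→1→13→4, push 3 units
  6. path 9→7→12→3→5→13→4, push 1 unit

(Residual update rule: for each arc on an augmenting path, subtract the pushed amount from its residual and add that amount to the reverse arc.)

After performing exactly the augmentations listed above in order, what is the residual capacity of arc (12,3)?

after path 1 (9→2→4, push 14): res(12,3)=19
after path 2 (9→11→13→5→1→0→12→3→8→10→2→4, push 3): res(12,3)=16
after path 3 (9→11→13→4, push 7): res(12,3)=16
after path 4 (9→7→12→3→8→4, push 11): res(12,3)=5
after path 5 (9→7→12→0→1→13→4, push 3): res(12,3)=5
after path 6 (9→7→12→3→5→13→4, push 1): res(12,3)=4

Residual capacity of (12,3): 4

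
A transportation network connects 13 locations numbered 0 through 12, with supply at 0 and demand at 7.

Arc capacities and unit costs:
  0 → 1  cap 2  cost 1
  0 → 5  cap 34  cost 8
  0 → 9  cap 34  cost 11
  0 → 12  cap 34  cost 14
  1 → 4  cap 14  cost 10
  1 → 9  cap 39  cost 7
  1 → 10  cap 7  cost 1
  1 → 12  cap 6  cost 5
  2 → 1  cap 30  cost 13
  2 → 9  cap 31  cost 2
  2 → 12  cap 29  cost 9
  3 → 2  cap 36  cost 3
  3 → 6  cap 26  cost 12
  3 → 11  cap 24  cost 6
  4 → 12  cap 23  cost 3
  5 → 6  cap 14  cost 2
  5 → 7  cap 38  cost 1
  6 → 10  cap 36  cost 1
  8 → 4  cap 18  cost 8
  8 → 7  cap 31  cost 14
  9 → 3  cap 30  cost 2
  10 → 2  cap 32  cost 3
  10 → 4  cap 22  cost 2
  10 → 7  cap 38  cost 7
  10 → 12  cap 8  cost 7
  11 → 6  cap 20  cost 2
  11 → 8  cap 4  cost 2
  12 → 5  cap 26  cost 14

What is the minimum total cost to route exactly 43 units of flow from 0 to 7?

Minimum cost for 43 units: 527

shortest-cost path #1: 0→5→7 push 34 @ unit cost 9 (adds 306)
shortest-cost path #2: 0→1→10→7 push 2 @ unit cost 9 (adds 18)
shortest-cost path #3: 0→12→5→7 push 4 @ unit cost 29 (adds 116)
shortest-cost path #4: 0→9→3→11→6→10→7 push 3 @ unit cost 29 (adds 87)
total cost = 527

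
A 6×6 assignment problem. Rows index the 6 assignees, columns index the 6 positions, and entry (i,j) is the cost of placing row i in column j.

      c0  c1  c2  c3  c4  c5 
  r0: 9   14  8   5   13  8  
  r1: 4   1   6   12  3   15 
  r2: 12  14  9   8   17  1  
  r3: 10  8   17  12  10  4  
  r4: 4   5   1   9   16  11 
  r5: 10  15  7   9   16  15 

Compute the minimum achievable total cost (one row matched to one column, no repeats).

one of 4 optimal assignments: row0→col3 (cost 5), row1→col1 (cost 1), row2→col5 (cost 1), row3→col4 (cost 10), row4→col0 (cost 4), row5→col2 (cost 7)
total = 5 + 1 + 1 + 10 + 4 + 7 = 28

Minimum assignment cost: 28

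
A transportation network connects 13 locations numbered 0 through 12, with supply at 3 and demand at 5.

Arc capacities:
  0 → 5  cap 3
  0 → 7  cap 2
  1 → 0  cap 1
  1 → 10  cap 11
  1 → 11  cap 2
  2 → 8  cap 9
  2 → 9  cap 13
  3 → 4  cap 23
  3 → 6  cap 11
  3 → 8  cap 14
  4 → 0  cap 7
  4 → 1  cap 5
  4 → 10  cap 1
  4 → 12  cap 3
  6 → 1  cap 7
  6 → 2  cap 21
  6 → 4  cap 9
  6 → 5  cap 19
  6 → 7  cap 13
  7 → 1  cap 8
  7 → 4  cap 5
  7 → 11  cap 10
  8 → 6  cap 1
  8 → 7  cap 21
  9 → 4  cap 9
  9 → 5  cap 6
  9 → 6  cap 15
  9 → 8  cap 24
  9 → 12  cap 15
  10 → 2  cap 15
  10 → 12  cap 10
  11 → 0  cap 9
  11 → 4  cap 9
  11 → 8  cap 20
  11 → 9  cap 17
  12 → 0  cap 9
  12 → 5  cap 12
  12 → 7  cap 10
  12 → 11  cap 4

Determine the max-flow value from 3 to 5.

Maximum flow value: 39

augment #1: 3→6→5 bottleneck 11, total now 11
augment #2: 3→4→0→5 bottleneck 3, total now 14
augment #3: 3→4→12→5 bottleneck 3, total now 17
augment #4: 3→8→6→5 bottleneck 1, total now 18
augment #5: 3→4→10→12→5 bottleneck 1, total now 19
augment #6: 3→4→1→10→12→5 bottleneck 5, total now 24
augment #7: 3→8→7→11→9→5 bottleneck 6, total now 30
augment #8: 3→8→7→1→10→12→5 bottleneck 3, total now 33
augment #9: 3→8→7→11→9→6→5 bottleneck 4, total now 37
augment #10: 3→4→0→7→1→11→9→6→5 bottleneck 2, total now 39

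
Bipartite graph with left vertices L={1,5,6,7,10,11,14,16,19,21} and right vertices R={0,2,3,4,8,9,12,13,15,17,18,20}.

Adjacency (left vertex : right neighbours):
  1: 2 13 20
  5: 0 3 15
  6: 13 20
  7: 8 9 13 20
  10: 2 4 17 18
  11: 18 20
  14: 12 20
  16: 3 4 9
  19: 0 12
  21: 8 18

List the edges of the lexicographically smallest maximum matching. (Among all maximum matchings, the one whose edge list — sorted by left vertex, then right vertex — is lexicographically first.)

|M| = 10 (so the lex-smallest maximum matching has 10 edges)
process left vertices in ascending order; for each, take the smallest-labelled available neighbour that still permits 10 edges overall, or leave it unmatched if none does
lex-smallest matching: {1-2, 5-0, 6-13, 7-9, 10-4, 11-18, 14-20, 16-3, 19-12, 21-8}

Lex-smallest maximum matching: {(1,2), (5,0), (6,13), (7,9), (10,4), (11,18), (14,20), (16,3), (19,12), (21,8)}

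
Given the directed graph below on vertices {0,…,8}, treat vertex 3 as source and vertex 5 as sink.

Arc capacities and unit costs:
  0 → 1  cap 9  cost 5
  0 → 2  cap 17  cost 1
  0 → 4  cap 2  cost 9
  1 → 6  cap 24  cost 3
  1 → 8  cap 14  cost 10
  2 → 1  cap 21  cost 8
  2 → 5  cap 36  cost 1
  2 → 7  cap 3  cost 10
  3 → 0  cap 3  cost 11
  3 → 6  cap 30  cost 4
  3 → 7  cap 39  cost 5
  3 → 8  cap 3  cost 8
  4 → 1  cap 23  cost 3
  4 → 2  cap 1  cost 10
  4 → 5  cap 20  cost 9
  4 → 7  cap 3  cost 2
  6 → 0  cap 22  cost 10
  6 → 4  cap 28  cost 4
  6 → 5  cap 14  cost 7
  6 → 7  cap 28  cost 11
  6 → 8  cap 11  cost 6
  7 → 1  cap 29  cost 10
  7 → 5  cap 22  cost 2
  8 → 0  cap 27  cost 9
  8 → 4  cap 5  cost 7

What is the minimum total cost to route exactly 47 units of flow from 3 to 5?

shortest-cost path #1: 3→7→5 push 22 @ unit cost 7 (adds 154)
shortest-cost path #2: 3→6→5 push 14 @ unit cost 11 (adds 154)
shortest-cost path #3: 3→0→2→5 push 3 @ unit cost 13 (adds 39)
shortest-cost path #4: 3→6→0→2→5 push 8 @ unit cost 16 (adds 128)
total cost = 475

Minimum cost for 47 units: 475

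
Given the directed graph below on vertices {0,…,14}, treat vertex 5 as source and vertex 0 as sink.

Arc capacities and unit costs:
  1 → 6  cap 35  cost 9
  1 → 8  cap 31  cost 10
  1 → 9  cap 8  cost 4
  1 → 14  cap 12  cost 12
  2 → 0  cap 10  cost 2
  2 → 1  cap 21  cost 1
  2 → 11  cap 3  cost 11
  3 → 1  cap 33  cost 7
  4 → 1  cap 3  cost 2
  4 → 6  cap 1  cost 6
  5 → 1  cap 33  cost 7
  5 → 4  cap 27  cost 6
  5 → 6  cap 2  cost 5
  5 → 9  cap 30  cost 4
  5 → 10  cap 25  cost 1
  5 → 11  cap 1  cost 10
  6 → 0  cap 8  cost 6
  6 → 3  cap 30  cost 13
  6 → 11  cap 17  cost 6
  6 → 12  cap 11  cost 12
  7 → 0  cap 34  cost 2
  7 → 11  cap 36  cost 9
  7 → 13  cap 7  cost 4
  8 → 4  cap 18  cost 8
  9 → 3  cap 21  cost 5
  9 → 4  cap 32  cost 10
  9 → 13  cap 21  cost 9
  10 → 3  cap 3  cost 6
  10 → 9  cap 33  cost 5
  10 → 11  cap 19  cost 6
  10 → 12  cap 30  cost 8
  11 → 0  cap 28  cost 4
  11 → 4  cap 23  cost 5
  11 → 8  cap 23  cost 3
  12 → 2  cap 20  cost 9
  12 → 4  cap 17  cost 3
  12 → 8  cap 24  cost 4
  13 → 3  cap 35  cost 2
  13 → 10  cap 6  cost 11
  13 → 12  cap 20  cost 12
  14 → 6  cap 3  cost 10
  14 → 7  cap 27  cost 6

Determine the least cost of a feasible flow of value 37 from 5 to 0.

Minimum cost for 37 units: 571

shortest-cost path #1: 5→6→0 push 2 @ unit cost 11 (adds 22)
shortest-cost path #2: 5→10→11→0 push 19 @ unit cost 11 (adds 209)
shortest-cost path #3: 5→11→0 push 1 @ unit cost 14 (adds 14)
shortest-cost path #4: 5→4→6→0 push 1 @ unit cost 18 (adds 18)
shortest-cost path #5: 5→10→12→2→0 push 6 @ unit cost 20 (adds 120)
shortest-cost path #6: 5→1→6→0 push 5 @ unit cost 22 (adds 110)
shortest-cost path #7: 5→1→6→11→0 push 3 @ unit cost 26 (adds 78)
total cost = 571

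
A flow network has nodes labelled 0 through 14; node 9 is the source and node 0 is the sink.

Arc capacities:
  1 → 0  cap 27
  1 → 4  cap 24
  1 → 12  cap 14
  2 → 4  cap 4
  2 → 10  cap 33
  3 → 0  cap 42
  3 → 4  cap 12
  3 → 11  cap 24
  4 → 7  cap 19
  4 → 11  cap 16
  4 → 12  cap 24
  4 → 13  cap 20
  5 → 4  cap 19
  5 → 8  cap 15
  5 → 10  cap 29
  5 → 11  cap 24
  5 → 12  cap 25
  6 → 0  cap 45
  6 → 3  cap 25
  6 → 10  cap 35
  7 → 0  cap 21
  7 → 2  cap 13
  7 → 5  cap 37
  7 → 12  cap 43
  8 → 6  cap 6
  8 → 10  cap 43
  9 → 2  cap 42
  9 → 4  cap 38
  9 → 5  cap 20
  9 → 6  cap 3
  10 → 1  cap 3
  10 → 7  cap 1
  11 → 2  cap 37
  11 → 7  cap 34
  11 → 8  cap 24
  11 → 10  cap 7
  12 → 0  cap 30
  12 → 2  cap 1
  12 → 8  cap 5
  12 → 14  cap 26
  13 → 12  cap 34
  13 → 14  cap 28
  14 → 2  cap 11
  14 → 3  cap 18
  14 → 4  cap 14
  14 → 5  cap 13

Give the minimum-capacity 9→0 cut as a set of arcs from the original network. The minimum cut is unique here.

augment #1: 9→6→0 push 3
augment #2: 9→4→7→0 push 19
augment #3: 9→4→12→0 push 19
augment #4: 9→5→12→0 push 11
augment #5: 9→2→10→1→0 push 3
augment #6: 9→2→10→7→0 push 1
augment #7: 9→5→8→6→0 push 6
augment #8: 9→5→11→7→0 push 1
augment #9: 9→5→12→14→3→0 push 2
augment #10: 9→2→4→12→14→3→0 push 4
max flow = 69; residual-reachable set from 9 gives S-side
cut edges (S→T): {(2,4), (9,4), (9,5), (9,6), (10,1), (10,7)} total cap 69

Min-cut arcs: {(2,4), (9,4), (9,5), (9,6), (10,1), (10,7)} (total capacity 69)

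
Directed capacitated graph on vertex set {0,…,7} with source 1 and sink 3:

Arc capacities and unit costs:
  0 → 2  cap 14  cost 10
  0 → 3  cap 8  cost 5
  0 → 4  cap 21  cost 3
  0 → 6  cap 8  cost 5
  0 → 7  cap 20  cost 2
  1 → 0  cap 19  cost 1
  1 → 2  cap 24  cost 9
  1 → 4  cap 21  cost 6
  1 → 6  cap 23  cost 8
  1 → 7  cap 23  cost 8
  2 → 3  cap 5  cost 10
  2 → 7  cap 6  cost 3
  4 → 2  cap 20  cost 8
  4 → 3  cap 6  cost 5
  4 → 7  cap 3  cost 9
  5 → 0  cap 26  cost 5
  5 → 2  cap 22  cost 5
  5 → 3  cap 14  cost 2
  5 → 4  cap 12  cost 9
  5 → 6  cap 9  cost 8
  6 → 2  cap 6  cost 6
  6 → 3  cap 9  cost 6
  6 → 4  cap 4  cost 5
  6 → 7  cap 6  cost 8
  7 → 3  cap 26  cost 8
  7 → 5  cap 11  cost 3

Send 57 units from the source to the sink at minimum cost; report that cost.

shortest-cost path #1: 1→0→3 push 8 @ unit cost 6 (adds 48)
shortest-cost path #2: 1→0→7→5→3 push 11 @ unit cost 8 (adds 88)
shortest-cost path #3: 1→4→3 push 6 @ unit cost 11 (adds 66)
shortest-cost path #4: 1→6→3 push 9 @ unit cost 14 (adds 126)
shortest-cost path #5: 1→7→3 push 23 @ unit cost 16 (adds 368)
total cost = 696

Minimum cost for 57 units: 696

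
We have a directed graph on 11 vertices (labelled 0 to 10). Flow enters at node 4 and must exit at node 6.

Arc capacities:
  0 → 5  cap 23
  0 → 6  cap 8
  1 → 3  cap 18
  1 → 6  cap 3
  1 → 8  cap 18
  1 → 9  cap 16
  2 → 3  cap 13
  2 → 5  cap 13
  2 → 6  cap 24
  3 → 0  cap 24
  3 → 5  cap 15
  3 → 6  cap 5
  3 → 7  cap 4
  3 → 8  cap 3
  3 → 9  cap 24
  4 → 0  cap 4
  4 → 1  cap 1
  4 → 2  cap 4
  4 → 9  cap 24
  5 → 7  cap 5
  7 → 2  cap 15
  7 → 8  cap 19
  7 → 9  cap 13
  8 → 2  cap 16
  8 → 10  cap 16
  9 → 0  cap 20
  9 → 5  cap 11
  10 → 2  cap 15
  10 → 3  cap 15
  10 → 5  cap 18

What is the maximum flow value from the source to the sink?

Maximum flow value: 18

augment #1: 4→0→6 bottleneck 4, total now 4
augment #2: 4→1→6 bottleneck 1, total now 5
augment #3: 4→2→6 bottleneck 4, total now 9
augment #4: 4→9→0→6 bottleneck 4, total now 13
augment #5: 4→9→5→7→2→6 bottleneck 5, total now 18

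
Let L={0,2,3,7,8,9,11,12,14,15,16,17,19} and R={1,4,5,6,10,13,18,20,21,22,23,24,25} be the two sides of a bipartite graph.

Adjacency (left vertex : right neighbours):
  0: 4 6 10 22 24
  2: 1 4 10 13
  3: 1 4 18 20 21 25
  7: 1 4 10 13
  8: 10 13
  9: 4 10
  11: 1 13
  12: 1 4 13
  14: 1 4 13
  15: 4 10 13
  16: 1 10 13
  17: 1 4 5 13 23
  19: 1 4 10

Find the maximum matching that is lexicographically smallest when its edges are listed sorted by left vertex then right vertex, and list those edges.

|M| = 7 (so the lex-smallest maximum matching has 7 edges)
process left vertices in ascending order; for each, take the smallest-labelled available neighbour that still permits 7 edges overall, or leave it unmatched if none does
lex-smallest matching: {0-6, 2-1, 3-18, 7-4, 8-10, 11-13, 17-5}

Lex-smallest maximum matching: {(0,6), (2,1), (3,18), (7,4), (8,10), (11,13), (17,5)}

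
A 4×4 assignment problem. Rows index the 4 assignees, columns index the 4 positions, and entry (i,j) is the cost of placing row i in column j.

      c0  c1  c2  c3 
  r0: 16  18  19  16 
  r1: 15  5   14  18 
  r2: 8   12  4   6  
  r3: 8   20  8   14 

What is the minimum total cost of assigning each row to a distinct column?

optimal assignment: row0→col3 (cost 16), row1→col1 (cost 5), row2→col2 (cost 4), row3→col0 (cost 8)
total = 16 + 5 + 4 + 8 = 33

Minimum assignment cost: 33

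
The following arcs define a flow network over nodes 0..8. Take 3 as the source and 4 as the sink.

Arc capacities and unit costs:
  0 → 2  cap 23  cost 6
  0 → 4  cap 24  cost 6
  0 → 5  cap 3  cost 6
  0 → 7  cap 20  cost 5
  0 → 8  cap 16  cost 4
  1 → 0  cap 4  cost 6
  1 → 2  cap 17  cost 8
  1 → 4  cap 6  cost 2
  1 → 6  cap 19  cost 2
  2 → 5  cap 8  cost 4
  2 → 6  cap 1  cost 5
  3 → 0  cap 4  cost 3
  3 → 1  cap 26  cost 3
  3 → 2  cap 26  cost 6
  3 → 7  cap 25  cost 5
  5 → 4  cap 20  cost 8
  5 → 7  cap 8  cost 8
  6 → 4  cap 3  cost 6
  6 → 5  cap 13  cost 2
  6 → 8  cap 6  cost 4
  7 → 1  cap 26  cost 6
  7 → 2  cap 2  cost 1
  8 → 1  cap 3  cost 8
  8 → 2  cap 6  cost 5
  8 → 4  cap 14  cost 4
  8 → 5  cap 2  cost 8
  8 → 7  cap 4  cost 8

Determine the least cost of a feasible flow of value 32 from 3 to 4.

Minimum cost for 32 units: 378

shortest-cost path #1: 3→1→4 push 6 @ unit cost 5 (adds 30)
shortest-cost path #2: 3→0→4 push 4 @ unit cost 9 (adds 36)
shortest-cost path #3: 3→1→6→4 push 3 @ unit cost 11 (adds 33)
shortest-cost path #4: 3→1→6→8→4 push 6 @ unit cost 13 (adds 78)
shortest-cost path #5: 3→1→0→4 push 4 @ unit cost 15 (adds 60)
shortest-cost path #6: 3→1→6→5→4 push 7 @ unit cost 15 (adds 105)
shortest-cost path #7: 3→2→5→4 push 2 @ unit cost 18 (adds 36)
total cost = 378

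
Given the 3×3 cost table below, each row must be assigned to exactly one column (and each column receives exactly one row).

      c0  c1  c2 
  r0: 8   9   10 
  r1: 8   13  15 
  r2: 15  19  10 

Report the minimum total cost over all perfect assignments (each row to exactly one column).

Minimum assignment cost: 27

optimal assignment: row0→col1 (cost 9), row1→col0 (cost 8), row2→col2 (cost 10)
total = 9 + 8 + 10 = 27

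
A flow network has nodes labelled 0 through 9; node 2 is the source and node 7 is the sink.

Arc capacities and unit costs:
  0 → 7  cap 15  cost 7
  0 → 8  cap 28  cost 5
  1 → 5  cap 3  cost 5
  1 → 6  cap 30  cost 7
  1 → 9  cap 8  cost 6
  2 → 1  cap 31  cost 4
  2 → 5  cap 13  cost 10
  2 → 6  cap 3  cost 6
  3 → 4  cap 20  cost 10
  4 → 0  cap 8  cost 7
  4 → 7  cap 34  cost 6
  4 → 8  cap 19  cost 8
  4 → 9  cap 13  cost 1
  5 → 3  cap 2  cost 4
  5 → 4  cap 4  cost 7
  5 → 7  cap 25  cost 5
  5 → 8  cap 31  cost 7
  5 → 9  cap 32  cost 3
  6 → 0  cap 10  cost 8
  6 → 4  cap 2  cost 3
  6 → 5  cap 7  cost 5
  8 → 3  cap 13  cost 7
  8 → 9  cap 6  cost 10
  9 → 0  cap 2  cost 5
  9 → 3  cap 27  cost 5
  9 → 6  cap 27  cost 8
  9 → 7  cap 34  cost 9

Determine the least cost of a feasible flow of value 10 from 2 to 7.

Minimum cost for 10 units: 147

shortest-cost path #1: 2→1→5→7 push 3 @ unit cost 14 (adds 42)
shortest-cost path #2: 2→5→7 push 7 @ unit cost 15 (adds 105)
total cost = 147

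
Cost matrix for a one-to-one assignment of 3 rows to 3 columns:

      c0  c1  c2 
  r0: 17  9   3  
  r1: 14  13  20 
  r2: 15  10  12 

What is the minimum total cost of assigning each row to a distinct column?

optimal assignment: row0→col2 (cost 3), row1→col0 (cost 14), row2→col1 (cost 10)
total = 3 + 14 + 10 = 27

Minimum assignment cost: 27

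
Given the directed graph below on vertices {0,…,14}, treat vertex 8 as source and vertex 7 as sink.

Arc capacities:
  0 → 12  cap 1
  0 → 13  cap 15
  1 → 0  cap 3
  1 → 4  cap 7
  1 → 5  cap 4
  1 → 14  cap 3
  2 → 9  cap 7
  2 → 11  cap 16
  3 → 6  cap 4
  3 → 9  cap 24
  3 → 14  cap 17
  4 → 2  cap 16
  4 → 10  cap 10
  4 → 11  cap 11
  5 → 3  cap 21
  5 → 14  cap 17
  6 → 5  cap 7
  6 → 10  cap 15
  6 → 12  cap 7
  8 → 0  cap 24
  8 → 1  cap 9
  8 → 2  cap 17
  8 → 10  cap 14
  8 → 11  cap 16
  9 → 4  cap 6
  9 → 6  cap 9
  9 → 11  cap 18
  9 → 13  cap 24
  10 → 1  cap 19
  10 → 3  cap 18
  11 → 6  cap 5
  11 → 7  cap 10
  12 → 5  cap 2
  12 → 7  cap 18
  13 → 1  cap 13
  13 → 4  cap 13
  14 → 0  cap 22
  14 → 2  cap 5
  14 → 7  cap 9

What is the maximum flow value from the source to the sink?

Maximum flow value: 27

augment #1: 8→11→7 bottleneck 10, total now 10
augment #2: 8→0→12→7 bottleneck 1, total now 11
augment #3: 8→1→14→7 bottleneck 3, total now 14
augment #4: 8→1→5→14→7 bottleneck 4, total now 18
augment #5: 8→10→3→14→7 bottleneck 2, total now 20
augment #6: 8→11→6→12→7 bottleneck 5, total now 25
augment #7: 8→2→9→6→12→7 bottleneck 2, total now 27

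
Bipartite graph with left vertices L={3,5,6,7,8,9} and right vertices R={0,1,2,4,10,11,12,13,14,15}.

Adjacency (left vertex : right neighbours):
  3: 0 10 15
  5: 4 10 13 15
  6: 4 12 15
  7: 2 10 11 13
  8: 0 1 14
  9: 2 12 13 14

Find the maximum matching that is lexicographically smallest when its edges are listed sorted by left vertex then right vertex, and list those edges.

|M| = 6 (so the lex-smallest maximum matching has 6 edges)
process left vertices in ascending order; for each, take the smallest-labelled available neighbour that still permits 6 edges overall, or leave it unmatched if none does
lex-smallest matching: {3-0, 5-4, 6-12, 7-2, 8-1, 9-13}

Lex-smallest maximum matching: {(3,0), (5,4), (6,12), (7,2), (8,1), (9,13)}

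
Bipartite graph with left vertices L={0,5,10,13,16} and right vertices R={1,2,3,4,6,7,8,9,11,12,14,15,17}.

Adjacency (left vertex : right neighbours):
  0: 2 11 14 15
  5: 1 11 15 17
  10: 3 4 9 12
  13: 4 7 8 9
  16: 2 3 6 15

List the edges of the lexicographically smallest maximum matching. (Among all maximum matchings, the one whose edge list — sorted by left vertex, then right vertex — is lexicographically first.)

|M| = 5 (so the lex-smallest maximum matching has 5 edges)
process left vertices in ascending order; for each, take the smallest-labelled available neighbour that still permits 5 edges overall, or leave it unmatched if none does
lex-smallest matching: {0-2, 5-1, 10-3, 13-4, 16-6}

Lex-smallest maximum matching: {(0,2), (5,1), (10,3), (13,4), (16,6)}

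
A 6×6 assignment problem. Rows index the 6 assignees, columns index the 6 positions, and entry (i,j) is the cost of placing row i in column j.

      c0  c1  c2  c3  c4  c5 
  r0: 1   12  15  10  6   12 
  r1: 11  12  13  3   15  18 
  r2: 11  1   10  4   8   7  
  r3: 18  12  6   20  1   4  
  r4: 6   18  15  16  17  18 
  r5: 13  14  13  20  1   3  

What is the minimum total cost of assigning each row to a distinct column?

Minimum assignment cost: 24

optimal assignment: row0→col0 (cost 1), row1→col3 (cost 3), row2→col1 (cost 1), row3→col4 (cost 1), row4→col2 (cost 15), row5→col5 (cost 3)
total = 1 + 3 + 1 + 1 + 15 + 3 = 24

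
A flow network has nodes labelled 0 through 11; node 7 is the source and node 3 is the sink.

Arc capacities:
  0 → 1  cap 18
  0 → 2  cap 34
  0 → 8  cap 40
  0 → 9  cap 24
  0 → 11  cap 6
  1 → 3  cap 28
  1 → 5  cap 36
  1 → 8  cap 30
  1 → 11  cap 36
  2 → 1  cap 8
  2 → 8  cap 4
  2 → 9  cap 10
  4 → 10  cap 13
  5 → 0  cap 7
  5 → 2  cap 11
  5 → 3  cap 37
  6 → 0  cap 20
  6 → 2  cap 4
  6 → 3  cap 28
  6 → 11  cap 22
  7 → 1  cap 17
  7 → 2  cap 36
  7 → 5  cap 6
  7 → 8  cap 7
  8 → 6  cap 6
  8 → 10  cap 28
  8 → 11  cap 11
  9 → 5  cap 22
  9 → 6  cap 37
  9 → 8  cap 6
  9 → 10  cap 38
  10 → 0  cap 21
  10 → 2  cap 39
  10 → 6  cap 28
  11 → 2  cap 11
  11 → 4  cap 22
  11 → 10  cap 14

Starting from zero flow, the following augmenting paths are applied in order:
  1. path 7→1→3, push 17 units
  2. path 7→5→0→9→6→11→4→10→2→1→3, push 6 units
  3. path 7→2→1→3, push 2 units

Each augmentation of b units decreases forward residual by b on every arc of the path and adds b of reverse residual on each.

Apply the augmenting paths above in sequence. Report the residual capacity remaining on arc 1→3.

Residual capacity of (1,3): 3

after path 1 (7→1→3, push 17): res(1,3)=11
after path 2 (7→5→0→9→6→11→4→10→2→1→3, push 6): res(1,3)=5
after path 3 (7→2→1→3, push 2): res(1,3)=3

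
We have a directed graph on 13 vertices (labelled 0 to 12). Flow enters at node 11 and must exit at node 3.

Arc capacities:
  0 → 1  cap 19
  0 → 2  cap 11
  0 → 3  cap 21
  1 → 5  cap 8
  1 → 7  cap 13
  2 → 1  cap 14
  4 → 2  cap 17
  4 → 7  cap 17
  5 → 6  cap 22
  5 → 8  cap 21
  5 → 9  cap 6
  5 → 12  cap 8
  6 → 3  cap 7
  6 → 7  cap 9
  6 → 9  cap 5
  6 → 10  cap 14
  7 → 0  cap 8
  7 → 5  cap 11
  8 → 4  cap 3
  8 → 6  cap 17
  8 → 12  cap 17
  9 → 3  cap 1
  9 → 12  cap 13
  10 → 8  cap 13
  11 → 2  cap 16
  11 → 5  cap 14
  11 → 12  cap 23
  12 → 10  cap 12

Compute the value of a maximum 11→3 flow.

augment #1: 11→5→6→3 bottleneck 7, total now 7
augment #2: 11→5→9→3 bottleneck 1, total now 8
augment #3: 11→2→1→7→0→3 bottleneck 8, total now 16

Maximum flow value: 16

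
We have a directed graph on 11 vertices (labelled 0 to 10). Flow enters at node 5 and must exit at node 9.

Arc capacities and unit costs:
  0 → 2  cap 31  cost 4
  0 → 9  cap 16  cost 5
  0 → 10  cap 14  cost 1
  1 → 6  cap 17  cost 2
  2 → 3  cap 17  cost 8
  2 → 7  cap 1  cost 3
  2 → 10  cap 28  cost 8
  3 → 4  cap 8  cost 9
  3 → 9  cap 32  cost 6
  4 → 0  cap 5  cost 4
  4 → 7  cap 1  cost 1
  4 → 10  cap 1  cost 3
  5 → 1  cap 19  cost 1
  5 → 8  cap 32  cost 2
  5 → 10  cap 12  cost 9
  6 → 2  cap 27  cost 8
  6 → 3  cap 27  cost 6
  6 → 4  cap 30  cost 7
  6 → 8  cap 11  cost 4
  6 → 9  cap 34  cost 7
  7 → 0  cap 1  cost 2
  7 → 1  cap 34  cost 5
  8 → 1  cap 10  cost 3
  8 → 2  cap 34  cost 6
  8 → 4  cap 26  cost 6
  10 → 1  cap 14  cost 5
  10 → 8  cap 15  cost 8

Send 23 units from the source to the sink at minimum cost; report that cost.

Minimum cost for 23 units: 271

shortest-cost path #1: 5→1→6→9 push 17 @ unit cost 10 (adds 170)
shortest-cost path #2: 5→8→4→7→0→9 push 1 @ unit cost 16 (adds 16)
shortest-cost path #3: 5→8→4→0→9 push 5 @ unit cost 17 (adds 85)
total cost = 271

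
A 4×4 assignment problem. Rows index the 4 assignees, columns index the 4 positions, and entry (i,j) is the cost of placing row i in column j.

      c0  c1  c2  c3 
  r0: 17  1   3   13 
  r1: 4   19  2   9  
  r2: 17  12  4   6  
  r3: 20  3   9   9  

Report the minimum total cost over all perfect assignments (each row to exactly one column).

optimal assignment: row0→col2 (cost 3), row1→col0 (cost 4), row2→col3 (cost 6), row3→col1 (cost 3)
total = 3 + 4 + 6 + 3 = 16

Minimum assignment cost: 16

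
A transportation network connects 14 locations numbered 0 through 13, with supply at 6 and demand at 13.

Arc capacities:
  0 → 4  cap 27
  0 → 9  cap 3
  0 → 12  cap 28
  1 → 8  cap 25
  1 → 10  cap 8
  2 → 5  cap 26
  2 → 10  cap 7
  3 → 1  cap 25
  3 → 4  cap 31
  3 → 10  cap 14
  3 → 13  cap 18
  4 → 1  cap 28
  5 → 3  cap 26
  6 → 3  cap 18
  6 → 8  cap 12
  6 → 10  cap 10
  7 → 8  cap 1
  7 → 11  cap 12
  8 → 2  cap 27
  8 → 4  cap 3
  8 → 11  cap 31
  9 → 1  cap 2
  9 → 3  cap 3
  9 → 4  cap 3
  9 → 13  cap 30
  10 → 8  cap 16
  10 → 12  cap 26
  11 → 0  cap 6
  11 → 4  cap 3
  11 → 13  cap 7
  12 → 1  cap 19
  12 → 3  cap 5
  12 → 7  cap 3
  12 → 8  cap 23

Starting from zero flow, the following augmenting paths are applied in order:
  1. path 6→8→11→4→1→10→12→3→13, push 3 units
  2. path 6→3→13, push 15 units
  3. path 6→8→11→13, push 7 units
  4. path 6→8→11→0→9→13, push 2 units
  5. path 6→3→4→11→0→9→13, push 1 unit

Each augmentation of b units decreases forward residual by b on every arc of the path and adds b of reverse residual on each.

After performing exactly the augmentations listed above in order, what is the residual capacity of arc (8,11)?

Residual capacity of (8,11): 19

after path 1 (6→8→11→4→1→10→12→3→13, push 3): res(8,11)=28
after path 2 (6→3→13, push 15): res(8,11)=28
after path 3 (6→8→11→13, push 7): res(8,11)=21
after path 4 (6→8→11→0→9→13, push 2): res(8,11)=19
after path 5 (6→3→4→11→0→9→13, push 1): res(8,11)=19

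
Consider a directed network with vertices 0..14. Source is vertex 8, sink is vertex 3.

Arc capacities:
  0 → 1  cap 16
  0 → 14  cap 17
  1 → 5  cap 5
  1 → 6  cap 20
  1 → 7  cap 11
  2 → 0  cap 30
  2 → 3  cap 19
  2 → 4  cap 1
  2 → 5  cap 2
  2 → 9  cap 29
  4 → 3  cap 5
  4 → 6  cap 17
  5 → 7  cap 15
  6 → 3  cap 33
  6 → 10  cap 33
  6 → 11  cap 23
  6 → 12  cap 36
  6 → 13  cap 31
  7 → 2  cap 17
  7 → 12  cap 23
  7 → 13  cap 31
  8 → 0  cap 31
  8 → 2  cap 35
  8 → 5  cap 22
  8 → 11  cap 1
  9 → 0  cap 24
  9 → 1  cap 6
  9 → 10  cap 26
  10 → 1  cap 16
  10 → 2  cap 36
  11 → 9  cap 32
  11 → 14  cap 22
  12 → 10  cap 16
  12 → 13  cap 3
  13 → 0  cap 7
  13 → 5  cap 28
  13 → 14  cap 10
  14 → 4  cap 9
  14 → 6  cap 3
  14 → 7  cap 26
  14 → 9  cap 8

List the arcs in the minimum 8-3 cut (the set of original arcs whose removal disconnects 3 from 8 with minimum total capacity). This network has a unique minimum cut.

augment #1: 8→2→3 push 19
augment #2: 8→2→4→3 push 1
augment #3: 8→0→1→6→3 push 16
augment #4: 8→0→14→4→3 push 4
augment #5: 8→0→14→6→3 push 3
augment #6: 8→0→14→4→6→3 push 5
augment #7: 8→2→9→1→6→3 push 4
max flow = 52; residual-reachable set from 8 gives S-side
cut edges (S→T): {(1,6), (2,3), (2,4), (14,4), (14,6)} total cap 52

Min-cut arcs: {(1,6), (2,3), (2,4), (14,4), (14,6)} (total capacity 52)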